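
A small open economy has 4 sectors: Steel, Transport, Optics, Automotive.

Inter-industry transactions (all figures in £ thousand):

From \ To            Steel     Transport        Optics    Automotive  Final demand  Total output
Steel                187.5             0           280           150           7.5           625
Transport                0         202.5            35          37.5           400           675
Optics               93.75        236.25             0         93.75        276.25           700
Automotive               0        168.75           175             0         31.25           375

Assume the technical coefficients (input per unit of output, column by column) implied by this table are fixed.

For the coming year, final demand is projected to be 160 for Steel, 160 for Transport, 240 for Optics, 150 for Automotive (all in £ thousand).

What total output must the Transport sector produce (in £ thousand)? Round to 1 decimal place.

Technical coefficients a_ij = z_ij / X_j:
  a_SS = 187.5/625 = 0.30, a_TS = 0/625 = 0.00, a_OS = 93.75/625 = 0.15, a_AS = 0/625 = 0.00
  a_ST = 0/675 = 0.00, a_TT = 202.5/675 = 0.30, a_OT = 236.25/675 = 0.35, a_AT = 168.75/675 = 0.25
  a_SO = 280/700 = 0.40, a_TO = 35/700 = 0.05, a_OO = 0/700 = 0.00, a_AO = 175/700 = 0.25
  a_SA = 150/375 = 0.40, a_TA = 37.5/375 = 0.10, a_OA = 93.75/375 = 0.25, a_AA = 0/375 = 0.00
I − A =
  [   0.70     0.00    -0.40    -0.40]
  [   0.00     0.70    -0.05    -0.10]
  [  -0.15    -0.35     1.00    -0.25]
  [   0.00    -0.25    -0.25     1.00]
Compute the cofactors C_ij = (−1)^(i+j)·(3×3 minor ij) of I−A; the adjugate is their transpose:
adj(I−A) = Cᵀ =
  [ 0.601875   0.300000   0.345000   0.357000]
  [ 0.011250   0.581250   0.052500   0.075750]
  [ 0.101250   0.303750   0.472500   0.189000]
  [ 0.028125   0.221250   0.131250   0.435750]
det(I−A) = Σ_j (I−A)_1j·C_1j = (0.70)(0.601875) + (0.00)(0.011250) + (-0.40)(0.101250) + (-0.40)(0.028125) = 0.3695625
(I − A)⁻¹ = adj(I−A) / det(I−A) ≈
  [   1.6286     0.8118     0.9335     0.9660]
  [   0.0304     1.5728     0.1421     0.2050]
  [   0.2740     0.8219     1.2785     0.5114]
  [   0.0761     0.5987     0.3551     1.1791]
x = (I − A)⁻¹ d = adj(I−A)·d / det(I−A), with det(I−A) = 0.3695625:
  x_S = (0.601875·160 + 0.300000·160 + 0.345000·240 + 0.357000·150) / 0.3695625 = 280.65 / 0.3695625 ≈ 759.4
  x_T = (0.011250·160 + 0.581250·160 + 0.052500·240 + 0.075750·150) / 0.3695625 = 118.7625 / 0.3695625 ≈ 321.4
  x_O = (0.101250·160 + 0.303750·160 + 0.472500·240 + 0.189000·150) / 0.3695625 = 206.55 / 0.3695625 ≈ 558.9
  x_A = (0.028125·160 + 0.221250·160 + 0.131250·240 + 0.435750·150) / 0.3695625 = 136.7625 / 0.3695625 ≈ 370.1

x_T = 321.4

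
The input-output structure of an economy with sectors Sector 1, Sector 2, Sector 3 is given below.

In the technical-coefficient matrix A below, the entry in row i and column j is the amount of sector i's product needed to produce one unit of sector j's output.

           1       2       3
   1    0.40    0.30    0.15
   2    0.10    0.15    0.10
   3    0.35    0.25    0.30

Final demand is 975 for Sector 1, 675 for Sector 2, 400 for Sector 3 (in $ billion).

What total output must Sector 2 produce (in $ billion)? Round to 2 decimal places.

I − A =
  [   0.60    -0.30    -0.15]
  [  -0.10     0.85    -0.10]
  [  -0.35    -0.25     0.70]
Cofactors of I−A, C_ij = (−1)^(i+j)·(minor ij) (rows/columns in the sector order above):
  C_11 = (0.85)(0.70) − (-0.10)(-0.25) = 0.5700
  C_12 = −[(-0.10)(0.70) − (-0.10)(-0.35)] = 0.1050
  C_13 = (-0.10)(-0.25) − (0.85)(-0.35) = 0.3225
  C_21 = −[(-0.30)(0.70) − (-0.15)(-0.25)] = 0.2475
  C_22 = (0.60)(0.70) − (-0.15)(-0.35) = 0.3675
  C_23 = −[(0.60)(-0.25) − (-0.30)(-0.35)] = 0.2550
  C_31 = (-0.30)(-0.10) − (-0.15)(0.85) = 0.1575
  C_32 = −[(0.60)(-0.10) − (-0.15)(-0.10)] = 0.0750
  C_33 = (0.60)(0.85) − (-0.30)(-0.10) = 0.4800
det(I−A) = Σ_j (I−A)_1j·C_1j = (0.60)(0.5700) + (-0.30)(0.1050) + (-0.15)(0.3225) = 0.262125
adj(I−A) = Cᵀ =
  [ 0.5700   0.2475   0.1575]
  [ 0.1050   0.3675   0.0750]
  [ 0.3225   0.2550   0.4800]
(I − A)⁻¹ = adj(I−A) / det(I−A) ≈
  [   2.1745     0.9442     0.6009]
  [   0.4006     1.4020     0.2861]
  [   1.2303     0.9728     1.8312]
x = (I − A)⁻¹ d = adj(I−A)·d / det(I−A), with det(I−A) = 0.262125:
  x_1 = (0.5700·975 + 0.2475·675 + 0.1575·400) / 0.262125 = 785.8125 / 0.262125 ≈ 2997.85
  x_2 = (0.1050·975 + 0.3675·675 + 0.0750·400) / 0.262125 = 380.4375 / 0.262125 ≈ 1451.36
  x_3 = (0.3225·975 + 0.2550·675 + 0.4800·400) / 0.262125 = 678.5625 / 0.262125 ≈ 2588.70

x_2 = 1451.36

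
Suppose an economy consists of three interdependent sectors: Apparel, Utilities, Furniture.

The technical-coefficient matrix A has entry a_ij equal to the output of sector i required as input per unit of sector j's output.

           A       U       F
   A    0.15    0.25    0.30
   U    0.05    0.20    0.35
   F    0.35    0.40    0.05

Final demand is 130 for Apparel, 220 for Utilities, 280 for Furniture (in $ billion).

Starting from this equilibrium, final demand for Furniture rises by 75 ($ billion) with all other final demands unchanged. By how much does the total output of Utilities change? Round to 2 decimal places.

I − A =
  [   0.85    -0.25    -0.30]
  [  -0.05     0.80    -0.35]
  [  -0.35    -0.40     0.95]
Cofactors of I−A, C_ij = (−1)^(i+j)·(minor ij) (rows/columns in the sector order above):
  C_11 = (0.80)(0.95) − (-0.35)(-0.40) = 0.6200
  C_12 = −[(-0.05)(0.95) − (-0.35)(-0.35)] = 0.1700
  C_13 = (-0.05)(-0.40) − (0.80)(-0.35) = 0.3000
  C_21 = −[(-0.25)(0.95) − (-0.30)(-0.40)] = 0.3575
  C_22 = (0.85)(0.95) − (-0.30)(-0.35) = 0.7025
  C_23 = −[(0.85)(-0.40) − (-0.25)(-0.35)] = 0.4275
  C_31 = (-0.25)(-0.35) − (-0.30)(0.80) = 0.3275
  C_32 = −[(0.85)(-0.35) − (-0.30)(-0.05)] = 0.3125
  C_33 = (0.85)(0.80) − (-0.25)(-0.05) = 0.6675
det(I−A) = Σ_j (I−A)_1j·C_1j = (0.85)(0.6200) + (-0.25)(0.1700) + (-0.30)(0.3000) = 0.3945
adj(I−A) = Cᵀ =
  [ 0.6200   0.3575   0.3275]
  [ 0.1700   0.7025   0.3125]
  [ 0.3000   0.4275   0.6675]
(I − A)⁻¹ = adj(I−A) / det(I−A) ≈
  [   1.5716     0.9062     0.8302]
  [   0.4309     1.7807     0.7921]
  [   0.7605     1.0837     1.6920]
Δx = (I − A)⁻¹ Δd with Δd having +75 in the Furniture component and 0 elsewhere.
So Δx_U = L_UF · (+75), where L_UF = adj(I−A)_UF / det(I−A) = 0.3125 / 0.3945.
Δx_U = 0.3125 × (+75) / 0.3945 = 23.4375 / 0.3945 ≈ 59.41.

Δx_U = 59.41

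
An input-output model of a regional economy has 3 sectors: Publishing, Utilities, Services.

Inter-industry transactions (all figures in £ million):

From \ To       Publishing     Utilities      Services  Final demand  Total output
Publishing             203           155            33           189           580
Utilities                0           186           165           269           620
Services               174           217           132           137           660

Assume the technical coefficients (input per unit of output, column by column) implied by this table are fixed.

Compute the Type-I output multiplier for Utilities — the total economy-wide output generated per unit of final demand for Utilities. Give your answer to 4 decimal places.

Technical coefficients a_ij = z_ij / X_j:
  a_PP = 203/580 = 0.35, a_UP = 0/580 = 0.00, a_SP = 174/580 = 0.30
  a_PU = 155/620 = 0.25, a_UU = 186/620 = 0.30, a_SU = 217/620 = 0.35
  a_PS = 33/660 = 0.05, a_US = 165/660 = 0.25, a_SS = 132/660 = 0.20
I − A =
  [   0.65    -0.25    -0.05]
  [   0.00     0.70    -0.25]
  [  -0.30    -0.35     0.80]
Cofactors of I−A, C_ij = (−1)^(i+j)·(minor ij) (rows/columns in the sector order above):
  C_11 = (0.70)(0.80) − (-0.25)(-0.35) = 0.4725
  C_12 = −[(0.00)(0.80) − (-0.25)(-0.30)] = 0.0750
  C_13 = (0.00)(-0.35) − (0.70)(-0.30) = 0.2100
  C_21 = −[(-0.25)(0.80) − (-0.05)(-0.35)] = 0.2175
  C_22 = (0.65)(0.80) − (-0.05)(-0.30) = 0.5050
  C_23 = −[(0.65)(-0.35) − (-0.25)(-0.30)] = 0.3025
  C_31 = (-0.25)(-0.25) − (-0.05)(0.70) = 0.0975
  C_32 = −[(0.65)(-0.25) − (-0.05)(0.00)] = 0.1625
  C_33 = (0.65)(0.70) − (-0.25)(0.00) = 0.4550
det(I−A) = Σ_j (I−A)_1j·C_1j = (0.65)(0.4725) + (-0.25)(0.0750) + (-0.05)(0.2100) = 0.277875
adj(I−A) = Cᵀ =
  [ 0.4725   0.2175   0.0975]
  [ 0.0750   0.5050   0.1625]
  [ 0.2100   0.3025   0.4550]
(I − A)⁻¹ = adj(I−A) / det(I−A) ≈
  [   1.70040     0.78273     0.35088]
  [   0.26991     1.81736     0.58480]
  [   0.75574     1.08862     1.63743]
The output multiplier for sector j is the column-j sum of the Leontief inverse (I − A)⁻¹ = adj(I−A) / det(I−A).
Column U of adj(I−A): (0.2175, 0.5050, 0.3025); det(I−A) = 0.277875.
m_U = (0.2175 + 0.5050 + 0.3025) / 0.277875 = 1.025 / 0.277875 ≈ 3.6887.

m_U = 3.6887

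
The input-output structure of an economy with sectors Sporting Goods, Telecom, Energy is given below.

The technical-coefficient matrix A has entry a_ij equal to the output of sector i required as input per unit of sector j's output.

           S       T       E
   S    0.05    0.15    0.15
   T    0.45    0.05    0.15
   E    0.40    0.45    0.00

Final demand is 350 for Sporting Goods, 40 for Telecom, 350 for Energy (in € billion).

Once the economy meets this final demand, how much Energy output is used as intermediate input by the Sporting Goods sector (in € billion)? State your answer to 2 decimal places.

z_ES = 222.58

I − A =
  [   0.95    -0.15    -0.15]
  [  -0.45     0.95    -0.15]
  [  -0.40    -0.45     1.00]
Cofactors of I−A, C_ij = (−1)^(i+j)·(minor ij) (rows/columns in the sector order above):
  C_11 = (0.95)(1.00) − (-0.15)(-0.45) = 0.8825
  C_12 = −[(-0.45)(1.00) − (-0.15)(-0.40)] = 0.5100
  C_13 = (-0.45)(-0.45) − (0.95)(-0.40) = 0.5825
  C_21 = −[(-0.15)(1.00) − (-0.15)(-0.45)] = 0.2175
  C_22 = (0.95)(1.00) − (-0.15)(-0.40) = 0.8900
  C_23 = −[(0.95)(-0.45) − (-0.15)(-0.40)] = 0.4875
  C_31 = (-0.15)(-0.15) − (-0.15)(0.95) = 0.1650
  C_32 = −[(0.95)(-0.15) − (-0.15)(-0.45)] = 0.2100
  C_33 = (0.95)(0.95) − (-0.15)(-0.45) = 0.8350
det(I−A) = Σ_j (I−A)_1j·C_1j = (0.95)(0.8825) + (-0.15)(0.5100) + (-0.15)(0.5825) = 0.6745
adj(I−A) = Cᵀ =
  [ 0.8825   0.2175   0.1650]
  [ 0.5100   0.8900   0.2100]
  [ 0.5825   0.4875   0.8350]
(I − A)⁻¹ = adj(I−A) / det(I−A) ≈
  [   1.3084     0.3225     0.2446]
  [   0.7561     1.3195     0.3113]
  [   0.8636     0.7228     1.2380]
First solve x = (I − A)⁻¹ d = adj(I−A)·d / det(I−A); in particular x_S = (0.8825·350 + 0.2175·40 + 0.1650·350) / 0.6745 = 375.325 / 0.6745 ≈ 556.4492.
Intermediate flow from E to S: z_ES = a_ES · x_S = 0.40 × 375.325 / 0.6745 = 150.13 / 0.6745 ≈ 222.58.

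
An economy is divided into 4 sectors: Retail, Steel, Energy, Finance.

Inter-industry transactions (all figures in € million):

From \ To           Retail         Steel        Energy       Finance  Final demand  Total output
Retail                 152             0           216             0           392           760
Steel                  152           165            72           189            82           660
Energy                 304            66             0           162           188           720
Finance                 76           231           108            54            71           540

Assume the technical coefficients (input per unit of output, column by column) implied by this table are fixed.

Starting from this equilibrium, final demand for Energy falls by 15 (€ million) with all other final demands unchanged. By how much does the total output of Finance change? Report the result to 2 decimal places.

Technical coefficients a_ij = z_ij / X_j:
  a_RR = 152/760 = 0.20, a_SR = 152/760 = 0.20, a_ER = 304/760 = 0.40, a_FR = 76/760 = 0.10
  a_RS = 0/660 = 0.00, a_SS = 165/660 = 0.25, a_ES = 66/660 = 0.10, a_FS = 231/660 = 0.35
  a_RE = 216/720 = 0.30, a_SE = 72/720 = 0.10, a_EE = 0/720 = 0.00, a_FE = 108/720 = 0.15
  a_RF = 0/540 = 0.00, a_SF = 189/540 = 0.35, a_EF = 162/540 = 0.30, a_FF = 54/540 = 0.10
I − A =
  [   0.80     0.00    -0.30     0.00]
  [  -0.20     0.75    -0.10    -0.35]
  [  -0.40    -0.10     1.00    -0.30]
  [  -0.10    -0.35    -0.15     0.90]
Compute the cofactors C_ij = (−1)^(i+j)·(3×3 minor ij) of I−A; the adjugate is their transpose:
adj(I−A) = Cᵀ =
  [ 0.49400   0.05850   0.16575   0.07800]
  [ 0.26600   0.56700   0.17850   0.28000]
  [ 0.28600   0.15600   0.44200   0.20800]
  [ 0.20600   0.25300   0.16150   0.49600]
det(I−A) = Σ_j (I−A)_1j·C_1j = (0.80)(0.49400) + (0.00)(0.26600) + (-0.30)(0.28600) + (0.00)(0.20600) = 0.3094
(I − A)⁻¹ = adj(I−A) / det(I−A) ≈
  [   1.5966     0.1891     0.5357     0.2521]
  [   0.8597     1.8326     0.5769     0.9050]
  [   0.9244     0.5042     1.4286     0.6723]
  [   0.6658     0.8177     0.5220     1.6031]
Δx = (I − A)⁻¹ Δd with Δd having -15 in the Energy component and 0 elsewhere.
So Δx_F = L_FE · (-15), where L_FE = adj(I−A)_FE / det(I−A) = 0.16150 / 0.3094.
Δx_F = 0.16150 × (-15) / 0.3094 = -2.4225 / 0.3094 ≈ -7.83.

Δx_F = -7.83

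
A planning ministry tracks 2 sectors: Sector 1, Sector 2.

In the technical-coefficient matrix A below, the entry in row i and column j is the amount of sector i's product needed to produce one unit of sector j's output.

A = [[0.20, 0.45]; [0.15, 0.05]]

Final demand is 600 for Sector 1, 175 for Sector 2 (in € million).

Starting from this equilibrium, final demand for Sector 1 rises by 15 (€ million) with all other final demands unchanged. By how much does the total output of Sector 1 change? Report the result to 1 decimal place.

Δx_1 = 20.6

I − A =
  [   0.80    -0.45]
  [  -0.15     0.95]
det(I−A) = (0.80)(0.95) − (-0.45)(-0.15) = 0.6925
adj(I−A) = [[0.95, 0.45], [0.15, 0.80]]
(I − A)⁻¹ = adj(I−A) / det(I−A) ≈
  [   1.3718     0.6498]
  [   0.2166     1.1552]
Δx = (I − A)⁻¹ Δd with Δd having +15 in the Sector 1 component and 0 elsewhere.
So Δx_1 = L_11 · (+15), where L_11 = adj(I−A)_11 / det(I−A) = 0.95 / 0.6925.
Δx_1 = 0.95 × (+15) / 0.6925 = 14.25 / 0.6925 ≈ 20.6.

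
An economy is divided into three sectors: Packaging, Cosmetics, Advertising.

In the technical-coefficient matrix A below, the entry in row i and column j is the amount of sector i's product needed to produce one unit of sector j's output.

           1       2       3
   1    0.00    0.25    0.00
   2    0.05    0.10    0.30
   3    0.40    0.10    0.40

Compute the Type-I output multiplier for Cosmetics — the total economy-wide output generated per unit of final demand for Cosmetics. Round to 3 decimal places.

I − A =
  [   1.00    -0.25     0.00]
  [  -0.05     0.90    -0.30]
  [  -0.40    -0.10     0.60]
Cofactors of I−A, C_ij = (−1)^(i+j)·(minor ij) (rows/columns in the sector order above):
  C_11 = (0.90)(0.60) − (-0.30)(-0.10) = 0.5100
  C_12 = −[(-0.05)(0.60) − (-0.30)(-0.40)] = 0.1500
  C_13 = (-0.05)(-0.10) − (0.90)(-0.40) = 0.3650
  C_21 = −[(-0.25)(0.60) − (0.00)(-0.10)] = 0.1500
  C_22 = (1.00)(0.60) − (0.00)(-0.40) = 0.6000
  C_23 = −[(1.00)(-0.10) − (-0.25)(-0.40)] = 0.2000
  C_31 = (-0.25)(-0.30) − (0.00)(0.90) = 0.0750
  C_32 = −[(1.00)(-0.30) − (0.00)(-0.05)] = 0.3000
  C_33 = (1.00)(0.90) − (-0.25)(-0.05) = 0.8875
det(I−A) = Σ_j (I−A)_1j·C_1j = (1.00)(0.5100) + (-0.25)(0.1500) + (0.00)(0.3650) = 0.4725
adj(I−A) = Cᵀ =
  [ 0.5100   0.1500   0.0750]
  [ 0.1500   0.6000   0.3000]
  [ 0.3650   0.2000   0.8875]
(I − A)⁻¹ = adj(I−A) / det(I−A) ≈
  [   1.0794     0.3175     0.1587]
  [   0.3175     1.2698     0.6349]
  [   0.7725     0.4233     1.8783]
The output multiplier for sector j is the column-j sum of the Leontief inverse (I − A)⁻¹ = adj(I−A) / det(I−A).
Column 2 of adj(I−A): (0.1500, 0.6000, 0.2000); det(I−A) = 0.4725.
m_2 = (0.1500 + 0.6000 + 0.2000) / 0.4725 = 0.95 / 0.4725 ≈ 2.011.

m_2 = 2.011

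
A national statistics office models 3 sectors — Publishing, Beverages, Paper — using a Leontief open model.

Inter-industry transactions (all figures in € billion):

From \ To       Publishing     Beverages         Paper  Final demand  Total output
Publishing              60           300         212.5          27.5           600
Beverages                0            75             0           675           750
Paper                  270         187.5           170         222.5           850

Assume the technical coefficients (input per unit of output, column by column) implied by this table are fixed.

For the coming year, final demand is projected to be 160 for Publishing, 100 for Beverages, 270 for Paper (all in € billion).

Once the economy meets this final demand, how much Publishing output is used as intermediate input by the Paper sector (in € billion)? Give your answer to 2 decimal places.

Technical coefficients a_ij = z_ij / X_j:
  a_11 = 60/600 = 0.10, a_21 = 0/600 = 0.00, a_31 = 270/600 = 0.45
  a_12 = 300/750 = 0.40, a_22 = 75/750 = 0.10, a_32 = 187.5/750 = 0.25
  a_13 = 212.5/850 = 0.25, a_23 = 0/850 = 0.00, a_33 = 170/850 = 0.20
I − A =
  [   0.90    -0.40    -0.25]
  [   0.00     0.90     0.00]
  [  -0.45    -0.25     0.80]
Cofactors of I−A, C_ij = (−1)^(i+j)·(minor ij) (rows/columns in the sector order above):
  C_11 = (0.90)(0.80) − (0.00)(-0.25) = 0.7200
  C_12 = −[(0.00)(0.80) − (0.00)(-0.45)] = 0.0000
  C_13 = (0.00)(-0.25) − (0.90)(-0.45) = 0.4050
  C_21 = −[(-0.40)(0.80) − (-0.25)(-0.25)] = 0.3825
  C_22 = (0.90)(0.80) − (-0.25)(-0.45) = 0.6075
  C_23 = −[(0.90)(-0.25) − (-0.40)(-0.45)] = 0.4050
  C_31 = (-0.40)(0.00) − (-0.25)(0.90) = 0.2250
  C_32 = −[(0.90)(0.00) − (-0.25)(0.00)] = 0.0000
  C_33 = (0.90)(0.90) − (-0.40)(0.00) = 0.8100
det(I−A) = Σ_j (I−A)_1j·C_1j = (0.90)(0.7200) + (-0.40)(0.0000) + (-0.25)(0.4050) = 0.54675
adj(I−A) = Cᵀ =
  [ 0.7200   0.3825   0.2250]
  [ 0.0000   0.6075   0.0000]
  [ 0.4050   0.4050   0.8100]
(I − A)⁻¹ = adj(I−A) / det(I−A) ≈
  [   1.3169     0.6996     0.4115]
  [   0.0000     1.1111     0.0000]
  [   0.7407     0.7407     1.4815]
First solve x = (I − A)⁻¹ d = adj(I−A)·d / det(I−A); in particular x_3 = (0.4050·160 + 0.4050·100 + 0.8100·270) / 0.54675 = 324.00 / 0.54675 ≈ 592.5926.
Intermediate flow from 1 to 3: z_13 = a_13 · x_3 = 0.25 × 324.00 / 0.54675 = 81.00 / 0.54675 ≈ 148.15.

z_13 = 148.15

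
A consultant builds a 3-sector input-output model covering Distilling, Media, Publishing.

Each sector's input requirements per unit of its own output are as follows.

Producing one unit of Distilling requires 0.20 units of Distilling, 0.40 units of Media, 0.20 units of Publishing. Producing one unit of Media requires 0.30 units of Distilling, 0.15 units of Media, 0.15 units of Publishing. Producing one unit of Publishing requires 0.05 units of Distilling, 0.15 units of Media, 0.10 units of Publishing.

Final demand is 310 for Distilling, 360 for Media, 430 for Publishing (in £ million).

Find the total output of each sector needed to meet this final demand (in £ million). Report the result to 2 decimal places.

x_1 = 789.90, x_2 = 938.13, x_3 = 809.67

I − A =
  [   0.80    -0.30    -0.05]
  [  -0.40     0.85    -0.15]
  [  -0.20    -0.15     0.90]
Cofactors of I−A, C_ij = (−1)^(i+j)·(minor ij) (rows/columns in the sector order above):
  C_11 = (0.85)(0.90) − (-0.15)(-0.15) = 0.7425
  C_12 = −[(-0.40)(0.90) − (-0.15)(-0.20)] = 0.3900
  C_13 = (-0.40)(-0.15) − (0.85)(-0.20) = 0.2300
  C_21 = −[(-0.30)(0.90) − (-0.05)(-0.15)] = 0.2775
  C_22 = (0.80)(0.90) − (-0.05)(-0.20) = 0.7100
  C_23 = −[(0.80)(-0.15) − (-0.30)(-0.20)] = 0.1800
  C_31 = (-0.30)(-0.15) − (-0.05)(0.85) = 0.0875
  C_32 = −[(0.80)(-0.15) − (-0.05)(-0.40)] = 0.1400
  C_33 = (0.80)(0.85) − (-0.30)(-0.40) = 0.5600
det(I−A) = Σ_j (I−A)_1j·C_1j = (0.80)(0.7425) + (-0.30)(0.3900) + (-0.05)(0.2300) = 0.4655
adj(I−A) = Cᵀ =
  [ 0.7425   0.2775   0.0875]
  [ 0.3900   0.7100   0.1400]
  [ 0.2300   0.1800   0.5600]
(I − A)⁻¹ = adj(I−A) / det(I−A) ≈
  [   1.5951     0.5961     0.1880]
  [   0.8378     1.5252     0.3008]
  [   0.4941     0.3867     1.2030]
x = (I − A)⁻¹ d = adj(I−A)·d / det(I−A), with det(I−A) = 0.4655:
  x_1 = (0.7425·310 + 0.2775·360 + 0.0875·430) / 0.4655 = 367.70 / 0.4655 ≈ 789.90
  x_2 = (0.3900·310 + 0.7100·360 + 0.1400·430) / 0.4655 = 436.70 / 0.4655 ≈ 938.13
  x_3 = (0.2300·310 + 0.1800·360 + 0.5600·430) / 0.4655 = 376.90 / 0.4655 ≈ 809.67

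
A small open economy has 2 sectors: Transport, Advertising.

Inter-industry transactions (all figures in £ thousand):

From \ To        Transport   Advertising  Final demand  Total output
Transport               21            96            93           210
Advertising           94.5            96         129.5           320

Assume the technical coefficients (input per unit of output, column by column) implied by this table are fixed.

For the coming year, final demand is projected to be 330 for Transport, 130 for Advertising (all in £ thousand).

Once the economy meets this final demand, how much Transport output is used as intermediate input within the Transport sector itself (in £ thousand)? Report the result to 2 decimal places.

z_11 = 54.55

Technical coefficients a_ij = z_ij / X_j:
  a_11 = 21/210 = 0.10, a_21 = 94.5/210 = 0.45
  a_12 = 96/320 = 0.30, a_22 = 96/320 = 0.30
I − A =
  [   0.90    -0.30]
  [  -0.45     0.70]
det(I−A) = (0.90)(0.70) − (-0.30)(-0.45) = 0.4950
adj(I−A) = [[0.70, 0.30], [0.45, 0.90]]
(I − A)⁻¹ = adj(I−A) / det(I−A) ≈
  [   1.4141     0.6061]
  [   0.9091     1.8182]
First solve x = (I − A)⁻¹ d = adj(I−A)·d / det(I−A); in particular x_1 = (0.70·330 + 0.30·130) / 0.4950 = 270.00 / 0.4950 ≈ 545.4545.
Intermediate flow from 1 to 1: z_11 = a_11 · x_1 = 0.10 × 270.00 / 0.4950 = 27.00 / 0.4950 ≈ 54.55.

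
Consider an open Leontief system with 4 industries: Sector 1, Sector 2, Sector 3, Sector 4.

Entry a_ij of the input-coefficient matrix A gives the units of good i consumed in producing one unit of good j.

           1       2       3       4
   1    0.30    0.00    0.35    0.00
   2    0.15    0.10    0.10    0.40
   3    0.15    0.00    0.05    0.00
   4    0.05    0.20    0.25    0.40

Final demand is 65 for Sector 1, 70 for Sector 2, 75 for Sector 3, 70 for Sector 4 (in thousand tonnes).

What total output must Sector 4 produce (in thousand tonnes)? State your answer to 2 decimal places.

I − A =
  [   0.70     0.00    -0.35     0.00]
  [  -0.15     0.90    -0.10    -0.40]
  [  -0.15     0.00     0.95     0.00]
  [  -0.05    -0.20    -0.25     0.60]
Compute the cofactors C_ij = (−1)^(i+j)·(3×3 minor ij) of I−A; the adjugate is their transpose:
adj(I−A) = Cᵀ =
  [ 0.43700   0.00000   0.16100   0.00000]
  [ 0.12850   0.36750   0.15050   0.24500]
  [ 0.06900   0.00000   0.32200   0.00000]
  [ 0.10800   0.12250   0.19775   0.55125]
det(I−A) = Σ_j (I−A)_1j·C_1j = (0.70)(0.43700) + (0.00)(0.12850) + (-0.35)(0.06900) + (0.00)(0.10800) = 0.28175
(I − A)⁻¹ = adj(I−A) / det(I−A) ≈
  [   1.5510     0.0000     0.5714     0.0000]
  [   0.4561     1.3043     0.5342     0.8696]
  [   0.2449     0.0000     1.1429     0.0000]
  [   0.3833     0.4348     0.7019     1.9565]
x = (I − A)⁻¹ d = adj(I−A)·d / det(I−A), with det(I−A) = 0.28175:
  x_1 = (0.43700·65 + 0.00000·70 + 0.16100·75 + 0.00000·70) / 0.28175 = 40.48 / 0.28175 ≈ 143.67
  x_2 = (0.12850·65 + 0.36750·70 + 0.15050·75 + 0.24500·70) / 0.28175 = 62.515 / 0.28175 ≈ 221.88
  x_3 = (0.06900·65 + 0.00000·70 + 0.32200·75 + 0.00000·70) / 0.28175 = 28.635 / 0.28175 ≈ 101.63
  x_4 = (0.10800·65 + 0.12250·70 + 0.19775·75 + 0.55125·70) / 0.28175 = 69.01375 / 0.28175 ≈ 244.95

x_4 = 244.95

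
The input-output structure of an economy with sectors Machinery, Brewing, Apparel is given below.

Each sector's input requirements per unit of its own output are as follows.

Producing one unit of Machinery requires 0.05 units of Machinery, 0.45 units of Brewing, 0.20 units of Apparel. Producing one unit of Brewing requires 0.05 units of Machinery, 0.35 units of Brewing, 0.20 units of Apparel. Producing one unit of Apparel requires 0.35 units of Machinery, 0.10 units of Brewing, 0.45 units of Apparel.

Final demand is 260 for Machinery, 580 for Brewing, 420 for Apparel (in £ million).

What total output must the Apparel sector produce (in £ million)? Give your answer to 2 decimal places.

x_A = 1837.57

I − A =
  [   0.95    -0.05    -0.35]
  [  -0.45     0.65    -0.10]
  [  -0.20    -0.20     0.55]
Cofactors of I−A, C_ij = (−1)^(i+j)·(minor ij) (rows/columns in the sector order above):
  C_11 = (0.65)(0.55) − (-0.10)(-0.20) = 0.3375
  C_12 = −[(-0.45)(0.55) − (-0.10)(-0.20)] = 0.2675
  C_13 = (-0.45)(-0.20) − (0.65)(-0.20) = 0.2200
  C_21 = −[(-0.05)(0.55) − (-0.35)(-0.20)] = 0.0975
  C_22 = (0.95)(0.55) − (-0.35)(-0.20) = 0.4525
  C_23 = −[(0.95)(-0.20) − (-0.05)(-0.20)] = 0.2000
  C_31 = (-0.05)(-0.10) − (-0.35)(0.65) = 0.2325
  C_32 = −[(0.95)(-0.10) − (-0.35)(-0.45)] = 0.2525
  C_33 = (0.95)(0.65) − (-0.05)(-0.45) = 0.5950
det(I−A) = Σ_j (I−A)_1j·C_1j = (0.95)(0.3375) + (-0.05)(0.2675) + (-0.35)(0.2200) = 0.23025
adj(I−A) = Cᵀ =
  [ 0.3375   0.0975   0.2325]
  [ 0.2675   0.4525   0.2525]
  [ 0.2200   0.2000   0.5950]
(I − A)⁻¹ = adj(I−A) / det(I−A) ≈
  [   1.4658     0.4235     1.0098]
  [   1.1618     1.9653     1.0966]
  [   0.9555     0.8686     2.5841]
x = (I − A)⁻¹ d = adj(I−A)·d / det(I−A), with det(I−A) = 0.23025:
  x_M = (0.3375·260 + 0.0975·580 + 0.2325·420) / 0.23025 = 241.95 / 0.23025 ≈ 1050.81
  x_B = (0.2675·260 + 0.4525·580 + 0.2525·420) / 0.23025 = 438.05 / 0.23025 ≈ 1902.50
  x_A = (0.2200·260 + 0.2000·580 + 0.5950·420) / 0.23025 = 423.10 / 0.23025 ≈ 1837.57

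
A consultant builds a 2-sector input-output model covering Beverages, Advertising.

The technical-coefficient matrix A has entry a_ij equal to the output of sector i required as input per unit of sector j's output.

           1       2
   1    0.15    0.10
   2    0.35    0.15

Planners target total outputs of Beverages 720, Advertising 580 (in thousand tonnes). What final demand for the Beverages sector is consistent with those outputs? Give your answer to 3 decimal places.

I − A =
  [   0.85    -0.10]
  [  -0.35     0.85]
d = (I − A) x:
  d_1 = (+0.85)·720 + (-0.10)·580 = 554.000
  d_2 = (-0.35)·720 + (+0.85)·580 = 241.000

d_1 = 554.000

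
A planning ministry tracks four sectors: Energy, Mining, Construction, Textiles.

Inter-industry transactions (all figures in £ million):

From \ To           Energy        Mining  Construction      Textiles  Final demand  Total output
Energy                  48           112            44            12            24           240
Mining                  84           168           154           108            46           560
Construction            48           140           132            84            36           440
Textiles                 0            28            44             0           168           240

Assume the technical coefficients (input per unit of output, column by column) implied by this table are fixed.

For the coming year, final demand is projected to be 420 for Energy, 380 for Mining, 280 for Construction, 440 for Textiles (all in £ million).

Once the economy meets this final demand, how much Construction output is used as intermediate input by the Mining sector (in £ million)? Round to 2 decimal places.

z_CM = 776.64

Technical coefficients a_ij = z_ij / X_j:
  a_EE = 48/240 = 0.20, a_ME = 84/240 = 0.35, a_CE = 48/240 = 0.20, a_TE = 0/240 = 0.00
  a_EM = 112/560 = 0.20, a_MM = 168/560 = 0.30, a_CM = 140/560 = 0.25, a_TM = 28/560 = 0.05
  a_EC = 44/440 = 0.10, a_MC = 154/440 = 0.35, a_CC = 132/440 = 0.30, a_TC = 44/440 = 0.10
  a_ET = 12/240 = 0.05, a_MT = 108/240 = 0.45, a_CT = 84/240 = 0.35, a_TT = 0/240 = 0.00
I − A =
  [   0.80    -0.20    -0.10    -0.05]
  [  -0.35     0.70    -0.35    -0.45]
  [  -0.20    -0.25     0.70    -0.35]
  [   0.00    -0.05    -0.10     1.00]
Compute the cofactors C_ij = (−1)^(i+j)·(3×3 minor ij) of I−A; the adjugate is their transpose:
adj(I−A) = Cᵀ =
  [ 0.344875   0.162750   0.151125   0.143375]
  [ 0.311750   0.511000   0.352750   0.369000]
  [ 0.229125   0.254500   0.471125   0.290875]
  [ 0.038500   0.051000   0.064750   0.236250]
det(I−A) = Σ_j (I−A)_1j·C_1j = (0.80)(0.344875) + (-0.20)(0.311750) + (-0.10)(0.229125) + (-0.05)(0.038500) = 0.1887125
(I − A)⁻¹ = adj(I−A) / det(I−A) ≈
  [   1.8275     0.8624     0.8008     0.7598]
  [   1.6520     2.7078     1.8692     1.9554]
  [   1.2141     1.3486     2.4965     1.5414]
  [   0.2040     0.2703     0.3431     1.2519]
First solve x = (I − A)⁻¹ d = adj(I−A)·d / det(I−A); in particular x_M = (0.311750·420 + 0.511000·380 + 0.352750·280 + 0.369000·440) / 0.1887125 = 586.245 / 0.1887125 ≈ 3106.5510.
Intermediate flow from C to M: z_CM = a_CM · x_M = 0.25 × 586.245 / 0.1887125 = 146.56125 / 0.1887125 ≈ 776.64.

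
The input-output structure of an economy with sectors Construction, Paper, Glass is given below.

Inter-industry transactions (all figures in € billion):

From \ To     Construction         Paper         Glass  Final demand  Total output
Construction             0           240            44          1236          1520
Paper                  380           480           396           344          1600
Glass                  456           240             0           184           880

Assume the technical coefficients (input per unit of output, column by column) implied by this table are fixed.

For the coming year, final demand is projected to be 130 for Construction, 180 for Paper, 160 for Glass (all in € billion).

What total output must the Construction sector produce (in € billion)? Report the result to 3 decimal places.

Technical coefficients a_ij = z_ij / X_j:
  a_CC = 0/1520 = 0.00, a_PC = 380/1520 = 0.25, a_GC = 456/1520 = 0.30
  a_CP = 240/1600 = 0.15, a_PP = 480/1600 = 0.30, a_GP = 240/1600 = 0.15
  a_CG = 44/880 = 0.05, a_PG = 396/880 = 0.45, a_GG = 0/880 = 0.00
I − A =
  [   1.00    -0.15    -0.05]
  [  -0.25     0.70    -0.45]
  [  -0.30    -0.15     1.00]
Cofactors of I−A, C_ij = (−1)^(i+j)·(minor ij) (rows/columns in the sector order above):
  C_11 = (0.70)(1.00) − (-0.45)(-0.15) = 0.6325
  C_12 = −[(-0.25)(1.00) − (-0.45)(-0.30)] = 0.3850
  C_13 = (-0.25)(-0.15) − (0.70)(-0.30) = 0.2475
  C_21 = −[(-0.15)(1.00) − (-0.05)(-0.15)] = 0.1575
  C_22 = (1.00)(1.00) − (-0.05)(-0.30) = 0.9850
  C_23 = −[(1.00)(-0.15) − (-0.15)(-0.30)] = 0.1950
  C_31 = (-0.15)(-0.45) − (-0.05)(0.70) = 0.1025
  C_32 = −[(1.00)(-0.45) − (-0.05)(-0.25)] = 0.4625
  C_33 = (1.00)(0.70) − (-0.15)(-0.25) = 0.6625
det(I−A) = Σ_j (I−A)_1j·C_1j = (1.00)(0.6325) + (-0.15)(0.3850) + (-0.05)(0.2475) = 0.562375
adj(I−A) = Cᵀ =
  [ 0.6325   0.1575   0.1025]
  [ 0.3850   0.9850   0.4625]
  [ 0.2475   0.1950   0.6625]
(I − A)⁻¹ = adj(I−A) / det(I−A) ≈
  [   1.1247     0.2801     0.1823]
  [   0.6846     1.7515     0.8224]
  [   0.4401     0.3467     1.1780]
x = (I − A)⁻¹ d = adj(I−A)·d / det(I−A), with det(I−A) = 0.562375:
  x_C = (0.6325·130 + 0.1575·180 + 0.1025·160) / 0.562375 = 126.975 / 0.562375 ≈ 225.784
  x_P = (0.3850·130 + 0.9850·180 + 0.4625·160) / 0.562375 = 301.35 / 0.562375 ≈ 535.852
  x_G = (0.2475·130 + 0.1950·180 + 0.6625·160) / 0.562375 = 173.275 / 0.562375 ≈ 308.113

x_C = 225.784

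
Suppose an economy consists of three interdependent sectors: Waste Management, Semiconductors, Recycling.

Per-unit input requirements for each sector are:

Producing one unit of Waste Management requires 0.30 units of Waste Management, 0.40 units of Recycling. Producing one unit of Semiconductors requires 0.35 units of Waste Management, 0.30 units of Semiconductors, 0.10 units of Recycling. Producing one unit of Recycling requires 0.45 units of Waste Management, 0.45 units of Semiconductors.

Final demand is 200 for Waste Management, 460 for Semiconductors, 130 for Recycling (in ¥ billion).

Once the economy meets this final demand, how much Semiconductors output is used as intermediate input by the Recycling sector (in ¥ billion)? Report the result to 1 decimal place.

z_23 = 361.2

I − A =
  [   0.70    -0.35    -0.45]
  [   0.00     0.70    -0.45]
  [  -0.40    -0.10     1.00]
Cofactors of I−A, C_ij = (−1)^(i+j)·(minor ij) (rows/columns in the sector order above):
  C_11 = (0.70)(1.00) − (-0.45)(-0.10) = 0.6550
  C_12 = −[(0.00)(1.00) − (-0.45)(-0.40)] = 0.1800
  C_13 = (0.00)(-0.10) − (0.70)(-0.40) = 0.2800
  C_21 = −[(-0.35)(1.00) − (-0.45)(-0.10)] = 0.3950
  C_22 = (0.70)(1.00) − (-0.45)(-0.40) = 0.5200
  C_23 = −[(0.70)(-0.10) − (-0.35)(-0.40)] = 0.2100
  C_31 = (-0.35)(-0.45) − (-0.45)(0.70) = 0.4725
  C_32 = −[(0.70)(-0.45) − (-0.45)(0.00)] = 0.3150
  C_33 = (0.70)(0.70) − (-0.35)(0.00) = 0.4900
det(I−A) = Σ_j (I−A)_1j·C_1j = (0.70)(0.6550) + (-0.35)(0.1800) + (-0.45)(0.2800) = 0.2695
adj(I−A) = Cᵀ =
  [ 0.6550   0.3950   0.4725]
  [ 0.1800   0.5200   0.3150]
  [ 0.2800   0.2100   0.4900]
(I − A)⁻¹ = adj(I−A) / det(I−A) ≈
  [   2.4304     1.4657     1.7532]
  [   0.6679     1.9295     1.1688]
  [   1.0390     0.7792     1.8182]
First solve x = (I − A)⁻¹ d = adj(I−A)·d / det(I−A); in particular x_3 = (0.2800·200 + 0.2100·460 + 0.4900·130) / 0.2695 = 216.30 / 0.2695 ≈ 802.597.
Intermediate flow from 2 to 3: z_23 = a_23 · x_3 = 0.45 × 216.30 / 0.2695 = 97.335 / 0.2695 ≈ 361.2.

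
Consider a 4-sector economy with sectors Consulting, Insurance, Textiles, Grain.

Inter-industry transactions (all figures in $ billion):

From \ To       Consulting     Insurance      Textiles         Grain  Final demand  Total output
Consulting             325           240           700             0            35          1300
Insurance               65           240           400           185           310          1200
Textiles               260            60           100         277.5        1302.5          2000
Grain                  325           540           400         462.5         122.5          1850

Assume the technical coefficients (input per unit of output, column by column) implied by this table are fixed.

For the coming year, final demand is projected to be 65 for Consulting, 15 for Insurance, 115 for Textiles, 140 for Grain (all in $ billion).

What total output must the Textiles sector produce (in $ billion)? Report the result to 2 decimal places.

x_T = 246.12

Technical coefficients a_ij = z_ij / X_j:
  a_CC = 325/1300 = 0.25, a_IC = 65/1300 = 0.05, a_TC = 260/1300 = 0.20, a_GC = 325/1300 = 0.25
  a_CI = 240/1200 = 0.20, a_II = 240/1200 = 0.20, a_TI = 60/1200 = 0.05, a_GI = 540/1200 = 0.45
  a_CT = 700/2000 = 0.35, a_IT = 400/2000 = 0.20, a_TT = 100/2000 = 0.05, a_GT = 400/2000 = 0.20
  a_CG = 0/1850 = 0.00, a_IG = 185/1850 = 0.10, a_TG = 277.5/1850 = 0.15, a_GG = 462.5/1850 = 0.25
I − A =
  [   0.75    -0.20    -0.35     0.00]
  [  -0.05     0.80    -0.20    -0.10]
  [  -0.20    -0.05     0.95    -0.15]
  [  -0.25    -0.45    -0.20     0.75]
Compute the cofactors C_ij = (−1)^(i+j)·(3×3 minor ij) of I−A; the adjugate is their transpose:
adj(I−A) = Cᵀ =
  [ 0.481250   0.173250   0.228250   0.068750]
  [ 0.099375   0.446250   0.149375   0.089375]
  [ 0.147500   0.116250   0.403750   0.096250]
  [ 0.259375   0.356500   0.273375   0.488125]
det(I−A) = Σ_j (I−A)_1j·C_1j = (0.75)(0.481250) + (-0.20)(0.099375) + (-0.35)(0.147500) + (0.00)(0.259375) = 0.2894375
(I − A)⁻¹ = adj(I−A) / det(I−A) ≈
  [   1.6627     0.5986     0.7886     0.2375]
  [   0.3433     1.5418     0.5161     0.3088]
  [   0.5096     0.4016     1.3949     0.3325]
  [   0.8961     1.2317     0.9445     1.6865]
x = (I − A)⁻¹ d = adj(I−A)·d / det(I−A), with det(I−A) = 0.2894375:
  x_C = (0.481250·65 + 0.173250·15 + 0.228250·115 + 0.068750·140) / 0.2894375 = 69.75375 / 0.2894375 ≈ 241.00
  x_I = (0.099375·65 + 0.446250·15 + 0.149375·115 + 0.089375·140) / 0.2894375 = 42.84375 / 0.2894375 ≈ 148.02
  x_T = (0.147500·65 + 0.116250·15 + 0.403750·115 + 0.096250·140) / 0.2894375 = 71.2375 / 0.2894375 ≈ 246.12
  x_G = (0.259375·65 + 0.356500·15 + 0.273375·115 + 0.488125·140) / 0.2894375 = 121.9825 / 0.2894375 ≈ 421.45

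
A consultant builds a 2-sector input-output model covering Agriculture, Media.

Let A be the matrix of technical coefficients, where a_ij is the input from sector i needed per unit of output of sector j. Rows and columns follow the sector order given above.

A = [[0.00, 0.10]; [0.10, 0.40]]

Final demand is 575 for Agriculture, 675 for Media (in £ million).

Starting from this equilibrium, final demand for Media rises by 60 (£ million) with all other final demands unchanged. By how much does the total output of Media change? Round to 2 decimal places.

Δx_2 = 101.69

I − A =
  [   1.00    -0.10]
  [  -0.10     0.60]
det(I−A) = (1.00)(0.60) − (-0.10)(-0.10) = 0.5900
adj(I−A) = [[0.60, 0.10], [0.10, 1.00]]
(I − A)⁻¹ = adj(I−A) / det(I−A) ≈
  [   1.0169     0.1695]
  [   0.1695     1.6949]
Δx = (I − A)⁻¹ Δd with Δd having +60 in the Media component and 0 elsewhere.
So Δx_2 = L_22 · (+60), where L_22 = adj(I−A)_22 / det(I−A) = 1.00 / 0.5900.
Δx_2 = 1.00 × (+60) / 0.5900 = 60.00 / 0.5900 ≈ 101.69.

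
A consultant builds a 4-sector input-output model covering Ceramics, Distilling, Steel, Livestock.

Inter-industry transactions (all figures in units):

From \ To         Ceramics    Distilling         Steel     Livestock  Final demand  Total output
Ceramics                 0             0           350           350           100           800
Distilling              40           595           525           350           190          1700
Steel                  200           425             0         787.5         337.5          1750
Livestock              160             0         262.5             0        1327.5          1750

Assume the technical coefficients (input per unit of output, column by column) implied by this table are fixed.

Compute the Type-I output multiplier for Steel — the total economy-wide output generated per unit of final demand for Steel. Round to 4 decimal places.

Technical coefficients a_ij = z_ij / X_j:
  a_11 = 0/800 = 0.00, a_21 = 40/800 = 0.05, a_31 = 200/800 = 0.25, a_41 = 160/800 = 0.20
  a_12 = 0/1700 = 0.00, a_22 = 595/1700 = 0.35, a_32 = 425/1700 = 0.25, a_42 = 0/1700 = 0.00
  a_13 = 350/1750 = 0.20, a_23 = 525/1750 = 0.30, a_33 = 0/1750 = 0.00, a_43 = 262.5/1750 = 0.15
  a_14 = 350/1750 = 0.20, a_24 = 350/1750 = 0.20, a_34 = 787.5/1750 = 0.45, a_44 = 0/1750 = 0.00
I − A =
  [   1.00     0.00    -0.20    -0.20]
  [  -0.05     0.65    -0.30    -0.20]
  [  -0.25    -0.25     1.00    -0.45]
  [  -0.20     0.00    -0.15     1.00]
Compute the cofactors C_ij = (−1)^(i+j)·(3×3 minor ij) of I−A; the adjugate is their transpose:
adj(I−A) = Cᵀ =
  [ 0.523625   0.057500   0.149500   0.183500]
  [ 0.196125   0.817000   0.337500   0.354500]
  [ 0.243500   0.240000   0.624000   0.377500]
  [ 0.141250   0.047500   0.123500   0.540000]
det(I−A) = Σ_j (I−A)_1j·C_1j = (1.00)(0.523625) + (0.00)(0.196125) + (-0.20)(0.243500) + (-0.20)(0.141250) = 0.446675
(I − A)⁻¹ = adj(I−A) / det(I−A) ≈
  [   1.17227     0.12873     0.33470     0.41081]
  [   0.43908     1.82907     0.75558     0.79364]
  [   0.54514     0.53730     1.39699     0.84513]
  [   0.31623     0.10634     0.27649     1.20893]
The output multiplier for sector j is the column-j sum of the Leontief inverse (I − A)⁻¹ = adj(I−A) / det(I−A).
Column 3 of adj(I−A): (0.149500, 0.337500, 0.624000, 0.123500); det(I−A) = 0.446675.
m_3 = (0.149500 + 0.337500 + 0.624000 + 0.123500) / 0.446675 = 1.2345 / 0.446675 ≈ 2.7638.

m_3 = 2.7638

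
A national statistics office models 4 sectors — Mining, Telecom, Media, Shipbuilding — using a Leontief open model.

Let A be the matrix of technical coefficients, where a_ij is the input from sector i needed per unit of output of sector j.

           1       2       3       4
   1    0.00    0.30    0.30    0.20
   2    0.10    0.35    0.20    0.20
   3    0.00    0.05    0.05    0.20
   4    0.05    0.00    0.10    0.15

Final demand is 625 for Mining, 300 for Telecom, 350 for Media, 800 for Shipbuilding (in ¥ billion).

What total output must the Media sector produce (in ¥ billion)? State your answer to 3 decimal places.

I − A =
  [   1.00    -0.30    -0.30    -0.20]
  [  -0.10     0.65    -0.20    -0.20]
  [   0.00    -0.05     0.95    -0.20]
  [  -0.05     0.00    -0.10     0.85]
Compute the cofactors C_ij = (−1)^(i+j)·(3×3 minor ij) of I−A; the adjugate is their transpose:
adj(I−A) = Cᵀ =
  [ 0.502375   0.250000   0.235750   0.232500]
  [ 0.090250   0.775000   0.218500   0.255000]
  [ 0.011250   0.045000   0.517500   0.135000]
  [ 0.030875   0.020000   0.074750   0.577500]
det(I−A) = Σ_j (I−A)_1j·C_1j = (1.00)(0.502375) + (-0.30)(0.090250) + (-0.30)(0.011250) + (-0.20)(0.030875) = 0.46575
(I − A)⁻¹ = adj(I−A) / det(I−A) ≈
  [   1.0786     0.5368     0.5062     0.4992]
  [   0.1938     1.6640     0.4691     0.5475]
  [   0.0242     0.0966     1.1111     0.2899]
  [   0.0663     0.0429     0.1605     1.2399]
x = (I − A)⁻¹ d = adj(I−A)·d / det(I−A), with det(I−A) = 0.46575:
  x_1 = (0.502375·625 + 0.250000·300 + 0.235750·350 + 0.232500·800) / 0.46575 = 657.496875 / 0.46575 ≈ 1411.695
  x_2 = (0.090250·625 + 0.775000·300 + 0.218500·350 + 0.255000·800) / 0.46575 = 569.38125 / 0.46575 ≈ 1222.504
  x_3 = (0.011250·625 + 0.045000·300 + 0.517500·350 + 0.135000·800) / 0.46575 = 309.65625 / 0.46575 ≈ 664.855
  x_4 = (0.030875·625 + 0.020000·300 + 0.074750·350 + 0.577500·800) / 0.46575 = 513.459375 / 0.46575 ≈ 1102.436

x_3 = 664.855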